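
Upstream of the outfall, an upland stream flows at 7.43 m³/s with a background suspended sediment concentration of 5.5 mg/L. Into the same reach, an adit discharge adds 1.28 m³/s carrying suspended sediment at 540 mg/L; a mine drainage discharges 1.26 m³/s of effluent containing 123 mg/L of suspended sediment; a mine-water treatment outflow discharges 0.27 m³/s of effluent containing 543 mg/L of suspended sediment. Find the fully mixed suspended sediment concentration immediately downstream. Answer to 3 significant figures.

Mixed concentration C = ΣQC/ΣQ = (7.430·5.500 + 1.280·540.0 + 1.260·123.0 + 0.2700·543.0) / 10.24 = 1034/10.24 = 100.9 mg/L.

101 mg/L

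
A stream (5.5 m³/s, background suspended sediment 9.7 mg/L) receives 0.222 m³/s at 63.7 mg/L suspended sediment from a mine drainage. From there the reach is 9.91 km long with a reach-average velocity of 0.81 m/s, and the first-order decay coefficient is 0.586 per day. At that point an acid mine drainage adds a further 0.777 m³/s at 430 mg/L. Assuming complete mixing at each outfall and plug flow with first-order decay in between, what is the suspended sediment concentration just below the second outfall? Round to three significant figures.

61.0 mg/L

Flow-weighted average: C = (5.500·9.700 + 0.2220·63.70) / 5.722 = 67.49/5.722 = 11.80 mg/L; combined flow 5.722 m³/s.
Travel time t = 9.91·1000 / 0.81 = 12230 s = 3.398 h.
After decay, C = 11.80 × e^(−kt) = 11.80 × 0.9204 = 10.86 mg/L.
At the second outfall, C = (5.722·10.86 + 0.7770·430.0) / (5.722 + 0.7770) = 60.97 mg/L.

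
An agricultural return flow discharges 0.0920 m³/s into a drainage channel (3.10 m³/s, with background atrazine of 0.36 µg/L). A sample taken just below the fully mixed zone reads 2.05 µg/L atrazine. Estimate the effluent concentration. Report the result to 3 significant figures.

59.0 µg/L

Mass balance: 3.100·0.3600 + 0.09200·Cₑ = 3.192·2.050
→ Cₑ = (3.192·2.050 − 3.100·0.3600) / 0.09200 = 59.00 µg/L.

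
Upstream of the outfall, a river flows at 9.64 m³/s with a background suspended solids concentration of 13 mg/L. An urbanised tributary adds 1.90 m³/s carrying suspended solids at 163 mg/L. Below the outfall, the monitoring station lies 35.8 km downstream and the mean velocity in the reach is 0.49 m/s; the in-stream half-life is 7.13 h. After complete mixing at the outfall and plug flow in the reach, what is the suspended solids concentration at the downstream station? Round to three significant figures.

5.24 mg/L

Mass balance: C = (9.640·13.00 + 1.900·163.0) / 11.54 = 435.0/11.54 = 37.70 mg/L.
Travel time t = 35.8·1000 / 0.49 = 73060 s = 20.29 h.
Half-life 7.13 h → k = ln 2 / 7.13 = 0.09722 h⁻¹ = 2.333 d⁻¹.
Decay over the reach: 37.70·exp(−kt) = 37.70·0.1390 = 5.241 mg/L.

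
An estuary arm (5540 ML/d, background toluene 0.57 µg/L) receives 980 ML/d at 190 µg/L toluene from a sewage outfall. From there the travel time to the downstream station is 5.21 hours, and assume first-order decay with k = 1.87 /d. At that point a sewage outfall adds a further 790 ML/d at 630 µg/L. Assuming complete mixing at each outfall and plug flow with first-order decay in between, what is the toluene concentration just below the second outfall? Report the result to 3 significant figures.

After mixing, C = (5540·0.5700 + 980.0·190.0) / 6520 = 189400/6520 = 29.04 µg/L; combined flow 6520 ML/d.
Applying C = C₀e^(−kt): 29.04 × 0.6663 = 19.35 µg/L.
At the second outfall, C = (6520·19.35 + 790.0·630.0) / (6520 + 790.0) = 85.35 µg/L.

85.3 µg/L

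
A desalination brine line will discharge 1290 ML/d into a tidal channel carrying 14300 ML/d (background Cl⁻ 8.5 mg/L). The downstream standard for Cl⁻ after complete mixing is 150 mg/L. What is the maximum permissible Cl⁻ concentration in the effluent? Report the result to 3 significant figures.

At the limit, (Qr·Cr + Qe·Cₑ)/(Qr + Qe) = 150:
Cₑ = (15590·150 − 14300·8.500) / 1290 = 1719 mg/L.

1720 mg/L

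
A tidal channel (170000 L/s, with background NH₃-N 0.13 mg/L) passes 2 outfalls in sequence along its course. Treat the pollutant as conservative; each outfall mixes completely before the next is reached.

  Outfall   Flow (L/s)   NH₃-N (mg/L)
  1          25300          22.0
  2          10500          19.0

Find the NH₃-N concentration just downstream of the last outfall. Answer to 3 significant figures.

3.78 mg/L

Outfall 1: combined Q = 195300 L/s; C = (170000·0.1300 + 25300·22.00)/195300 = 2.963 mg/L.
Outfall 2: combined Q = 205800 L/s; C = (195300·2.963 + 10500·19.00)/205800 = 3.781 mg/L.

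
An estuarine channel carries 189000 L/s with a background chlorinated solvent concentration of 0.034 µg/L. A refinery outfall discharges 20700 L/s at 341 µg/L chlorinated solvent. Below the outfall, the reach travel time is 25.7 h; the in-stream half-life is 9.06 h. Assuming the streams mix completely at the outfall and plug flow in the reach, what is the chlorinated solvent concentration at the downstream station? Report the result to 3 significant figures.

Mixed concentration C = ΣQC/ΣQ = (189000·0.03400 + 20700·341.0) / 209700 = 7065000/209700 = 33.69 µg/L.
Half-life 9.06 h → k = ln 2 / 9.06 = 0.07651 h⁻¹ = 1.836 d⁻¹.
After decay, C = 33.69 × e^(−kt) = 33.69 × 0.1400 = 4.716 µg/L.

4.72 µg/L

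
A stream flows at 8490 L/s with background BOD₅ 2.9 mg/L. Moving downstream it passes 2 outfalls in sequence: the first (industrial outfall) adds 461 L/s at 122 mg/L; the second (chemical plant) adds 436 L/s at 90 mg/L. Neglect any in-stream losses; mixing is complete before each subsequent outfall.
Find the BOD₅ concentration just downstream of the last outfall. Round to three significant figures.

After outfall 1: Q = 8490 + 461.0 = 8951 L/s; C = (8490·2.900 + 461.0·122.0)/8951 = 9.034 mg/L.
After outfall 2: Q = 8951 + 436.0 = 9387 L/s; C = (8951·9.034 + 436.0·90.00)/9387 = 12.79 mg/L.

12.8 mg/L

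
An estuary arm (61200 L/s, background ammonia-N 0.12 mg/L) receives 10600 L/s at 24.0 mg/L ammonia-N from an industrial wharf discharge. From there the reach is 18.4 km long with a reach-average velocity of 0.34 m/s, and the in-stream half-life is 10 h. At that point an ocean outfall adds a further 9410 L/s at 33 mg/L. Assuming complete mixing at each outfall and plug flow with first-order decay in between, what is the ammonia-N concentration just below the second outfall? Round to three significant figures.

4.96 mg/L

Flow-weighted average: C = (61200·0.1200 + 10600·24.00) / 71800 = 261700/71800 = 3.645 mg/L; combined flow 71800 L/s.
Travel time t = 18.4·1000 / 0.34 = 54120 s = 15.03 h.
Half-life 10 h → k = ln 2 / 10 = 0.06931 h⁻¹ = 1.664 d⁻¹.
Applying C = C₀e^(−kt): 3.645 × 0.3528 = 1.286 mg/L.
At the second outfall, C = (71800·1.286 + 9410·33.00) / (71800 + 9410) = 4.961 mg/L.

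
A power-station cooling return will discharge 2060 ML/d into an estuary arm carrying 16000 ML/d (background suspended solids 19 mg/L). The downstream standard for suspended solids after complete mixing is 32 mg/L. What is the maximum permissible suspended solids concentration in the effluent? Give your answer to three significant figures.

At the limit, (Qr·Cr + Qe·Cₑ)/(Qr + Qe) = 32:
Cₑ = (18060·32 − 16000·19.00) / 2060 = 133.0 mg/L.

133 mg/L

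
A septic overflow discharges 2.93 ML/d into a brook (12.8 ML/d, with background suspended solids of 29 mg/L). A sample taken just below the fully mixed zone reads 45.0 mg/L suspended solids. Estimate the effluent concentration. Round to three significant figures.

115 mg/L

Mass balance: 12.80·29.00 + 2.930·Cₑ = 15.73·45.00
→ Cₑ = (15.73·45.00 − 12.80·29.00) / 2.930 = 114.9 mg/L.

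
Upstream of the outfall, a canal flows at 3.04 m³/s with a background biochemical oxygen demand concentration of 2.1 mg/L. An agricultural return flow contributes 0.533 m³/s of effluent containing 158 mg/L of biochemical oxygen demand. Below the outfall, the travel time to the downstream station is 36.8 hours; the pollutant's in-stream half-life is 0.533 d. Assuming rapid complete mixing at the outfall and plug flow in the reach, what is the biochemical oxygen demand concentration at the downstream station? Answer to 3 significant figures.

3.45 mg/L

Mixed concentration C = ΣQC/ΣQ = (3.040·2.100 + 0.5330·158.0) / 3.573 = 90.60/3.573 = 25.36 mg/L.
Half-life 0.533 d → k = ln 2 / 0.533 = 1.300 d⁻¹.
First-order decay: C = 25.36·exp(−k·t) = 25.36·0.1361 = 3.452 mg/L.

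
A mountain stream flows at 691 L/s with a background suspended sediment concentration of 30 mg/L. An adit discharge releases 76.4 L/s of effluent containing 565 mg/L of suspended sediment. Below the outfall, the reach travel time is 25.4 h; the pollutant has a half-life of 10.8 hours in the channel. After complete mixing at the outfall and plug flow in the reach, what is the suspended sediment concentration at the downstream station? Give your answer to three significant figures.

16.3 mg/L

Conservation of mass: C = (691.0·30.00 + 76.40·565.0) / 767.4 = 63900/767.4 = 83.26 mg/L.
Half-life 10.8 h → k = ln 2 / 10.8 = 0.06418 h⁻¹ = 1.540 d⁻¹.
First-order decay: C = 83.26·exp(−k·t) = 83.26·0.1959 = 16.31 mg/L.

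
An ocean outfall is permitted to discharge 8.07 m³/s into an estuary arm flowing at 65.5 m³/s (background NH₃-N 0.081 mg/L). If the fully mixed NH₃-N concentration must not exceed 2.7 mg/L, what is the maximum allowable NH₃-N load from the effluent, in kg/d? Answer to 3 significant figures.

16700 kg/d

Mass balance at the limit: 65.50·0.08100 + 8.070·Cₑ = 73.57·2.7 → Cₑ = 23.96 mg/L.
Load = 8.070 m³/s × 23.96 g/m³ × 86 400 s/d = 16700 kg/d.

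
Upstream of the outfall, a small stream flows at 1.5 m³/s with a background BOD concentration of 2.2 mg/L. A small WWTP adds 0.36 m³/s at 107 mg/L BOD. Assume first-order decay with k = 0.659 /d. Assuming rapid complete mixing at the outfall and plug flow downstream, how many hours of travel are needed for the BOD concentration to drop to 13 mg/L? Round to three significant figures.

20.0 h

Flow-weighted average: C = (1.500·2.200 + 0.3600·107.0) / 1.860 = 41.82/1.860 = 22.48 mg/L.
22.48·exp(−k·t) = 13 → t = ln(22.48/13)/k = 71830 s = 19.95 h.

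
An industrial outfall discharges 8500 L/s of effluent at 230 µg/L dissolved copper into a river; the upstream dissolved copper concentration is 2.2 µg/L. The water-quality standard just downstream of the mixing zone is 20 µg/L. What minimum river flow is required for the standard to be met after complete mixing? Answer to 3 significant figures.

Set C_mix = 20: (Q·2.200 + 8500·230.0) / (Q + 8500) = 20
→ Q = 8500·(230.0 − 20)/(20 − 2.200) = 100300 L/s.

100000 L/s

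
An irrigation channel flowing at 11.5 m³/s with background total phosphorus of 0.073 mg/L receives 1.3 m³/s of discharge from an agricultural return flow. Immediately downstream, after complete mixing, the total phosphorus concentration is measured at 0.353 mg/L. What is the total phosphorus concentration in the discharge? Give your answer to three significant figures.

Mass balance: 11.50·0.07300 + 1.300·Cₑ = 12.80·0.3530
→ Cₑ = (12.80·0.3530 − 11.50·0.07300) / 1.300 = 2.830 mg/L.

2.83 mg/L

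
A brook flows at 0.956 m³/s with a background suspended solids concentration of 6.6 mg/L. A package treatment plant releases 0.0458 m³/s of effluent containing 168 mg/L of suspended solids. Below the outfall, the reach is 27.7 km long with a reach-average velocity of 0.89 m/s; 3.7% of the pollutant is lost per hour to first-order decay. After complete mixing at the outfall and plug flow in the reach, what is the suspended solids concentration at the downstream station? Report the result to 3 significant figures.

Conservation of mass: C = (0.9560·6.600 + 0.04580·168.0) / 1.002 = 14.00/1.002 = 13.98 mg/L.
Travel time t = 27.7·1000 / 0.89 = 31120 s = 8.645 h.
3.7%/h lost → k = −ln(1 − 0.037) = 0.03770 h⁻¹.
Applying C = C₀e^(−kt): 13.98 × 0.7218 = 10.09 mg/L.

10.1 mg/L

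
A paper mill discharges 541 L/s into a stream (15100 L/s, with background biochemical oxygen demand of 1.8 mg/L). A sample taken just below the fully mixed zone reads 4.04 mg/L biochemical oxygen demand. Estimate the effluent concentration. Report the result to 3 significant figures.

Mass balance: 15100·1.800 + 541.0·Cₑ = 15640·4.040
→ Cₑ = (15640·4.040 − 15100·1.800) / 541.0 = 66.56 mg/L.

66.6 mg/L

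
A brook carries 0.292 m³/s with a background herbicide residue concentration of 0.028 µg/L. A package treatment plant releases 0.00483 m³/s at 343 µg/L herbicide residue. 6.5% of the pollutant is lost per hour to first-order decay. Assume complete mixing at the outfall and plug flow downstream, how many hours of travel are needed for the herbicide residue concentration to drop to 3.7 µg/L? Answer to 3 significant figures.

After mixing, C = (0.2920·0.02800 + 0.004830·343.0) / 0.2968 = 1.665/0.2968 = 5.609 µg/L.
6.5%/h lost → k = −ln(1 − 0.065) = 0.06721 h⁻¹.
5.609·exp(−k·t) = 3.7 → t = ln(5.609/3.7)/k = 22280 s = 6.190 h.

6.19 h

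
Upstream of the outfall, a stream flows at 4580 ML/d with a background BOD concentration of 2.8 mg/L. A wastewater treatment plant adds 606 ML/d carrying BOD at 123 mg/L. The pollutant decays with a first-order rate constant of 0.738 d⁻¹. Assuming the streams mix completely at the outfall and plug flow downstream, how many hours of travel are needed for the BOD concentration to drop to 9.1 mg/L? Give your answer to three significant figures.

20.0 h

Mixed concentration C = ΣQC/ΣQ = (4580·2.800 + 606.0·123.0) / 5186 = 87360/5186 = 16.85 mg/L.
16.85·exp(−k·t) = 9.1 → t = ln(16.85/9.1)/k = 72100 s = 20.03 h.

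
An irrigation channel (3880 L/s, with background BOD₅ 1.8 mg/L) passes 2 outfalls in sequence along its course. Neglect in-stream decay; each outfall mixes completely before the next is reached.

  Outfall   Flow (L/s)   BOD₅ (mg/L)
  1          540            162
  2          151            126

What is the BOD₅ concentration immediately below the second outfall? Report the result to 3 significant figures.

Below outfall 1: Q → 4420 L/s, C = (3880·1.800 + 540.0·162.0)/4420 = 21.37 mg/L.
Below outfall 2: Q → 4571 L/s, C = (4420·21.37 + 151.0·126.0)/4571 = 24.83 mg/L.

24.8 mg/L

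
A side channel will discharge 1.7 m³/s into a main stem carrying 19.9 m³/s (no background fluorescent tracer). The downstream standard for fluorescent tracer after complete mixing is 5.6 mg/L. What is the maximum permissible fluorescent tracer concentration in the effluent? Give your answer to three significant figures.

71.2 mg/L

At the limit, (Qr·Cr + Qe·Cₑ)/(Qr + Qe) = 5.6:
Cₑ = (21.60·5.6 − 19.90·0) / 1.700 = 71.15 mg/L.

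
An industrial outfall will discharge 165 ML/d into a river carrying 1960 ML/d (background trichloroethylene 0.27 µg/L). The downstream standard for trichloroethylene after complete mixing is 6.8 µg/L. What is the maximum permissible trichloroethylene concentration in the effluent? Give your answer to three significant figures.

84.4 µg/L

At the limit, (Qr·Cr + Qe·Cₑ)/(Qr + Qe) = 6.8:
Cₑ = (2125·6.8 − 1960·0.2700) / 165.0 = 84.37 µg/L.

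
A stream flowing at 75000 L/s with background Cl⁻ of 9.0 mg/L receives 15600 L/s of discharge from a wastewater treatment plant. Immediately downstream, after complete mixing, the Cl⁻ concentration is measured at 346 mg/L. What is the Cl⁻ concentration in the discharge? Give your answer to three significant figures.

1970 mg/L

Mass balance: 75000·9.000 + 15600·Cₑ = 90600·346.0
→ Cₑ = (90600·346.0 − 75000·9.000) / 15600 = 1966 mg/L.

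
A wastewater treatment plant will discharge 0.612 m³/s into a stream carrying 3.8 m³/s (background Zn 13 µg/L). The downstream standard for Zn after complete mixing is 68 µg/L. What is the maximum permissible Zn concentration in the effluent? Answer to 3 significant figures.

At the limit, (Qr·Cr + Qe·Cₑ)/(Qr + Qe) = 68:
Cₑ = (4.412·68 − 3.800·13.00) / 0.6120 = 409.5 µg/L.

410 µg/L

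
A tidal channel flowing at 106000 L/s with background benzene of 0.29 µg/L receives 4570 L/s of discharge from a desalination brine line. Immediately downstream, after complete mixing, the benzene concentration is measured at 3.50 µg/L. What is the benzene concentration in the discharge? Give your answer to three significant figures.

Mass balance: 106000·0.2900 + 4570·Cₑ = 110600·3.500
→ Cₑ = (110600·3.500 − 106000·0.2900) / 4570 = 77.96 µg/L.

78.0 µg/L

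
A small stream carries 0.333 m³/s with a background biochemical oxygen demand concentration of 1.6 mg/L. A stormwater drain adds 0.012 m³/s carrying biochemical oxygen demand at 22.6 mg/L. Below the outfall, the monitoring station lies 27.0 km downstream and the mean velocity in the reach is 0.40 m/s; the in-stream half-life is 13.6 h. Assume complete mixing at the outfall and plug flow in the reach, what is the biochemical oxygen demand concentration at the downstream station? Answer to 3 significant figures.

0.896 mg/L

Flow-weighted average: C = (0.3330·1.600 + 0.01200·22.60) / 0.3450 = 0.8040/0.3450 = 2.330 mg/L.
Travel time t = 27.0·1000 / 0.40 = 67500 s = 18.75 h.
Half-life 13.6 h → k = ln 2 / 13.6 = 0.05097 h⁻¹ = 1.223 d⁻¹.
Decay over the reach: 2.330·exp(−kt) = 2.330·0.3846 = 0.8962 mg/L.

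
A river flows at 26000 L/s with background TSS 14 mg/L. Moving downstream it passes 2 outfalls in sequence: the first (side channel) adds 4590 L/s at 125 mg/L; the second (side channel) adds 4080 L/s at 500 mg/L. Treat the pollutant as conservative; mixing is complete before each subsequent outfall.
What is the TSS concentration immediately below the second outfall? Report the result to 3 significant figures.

After outfall 1: Q = 26000 + 4590 = 30590 L/s; C = (26000·14.00 + 4590·125.0)/30590 = 30.66 mg/L.
After outfall 2: Q = 30590 + 4080 = 34670 L/s; C = (30590·30.66 + 4080·500.0)/34670 = 85.89 mg/L.

85.9 mg/L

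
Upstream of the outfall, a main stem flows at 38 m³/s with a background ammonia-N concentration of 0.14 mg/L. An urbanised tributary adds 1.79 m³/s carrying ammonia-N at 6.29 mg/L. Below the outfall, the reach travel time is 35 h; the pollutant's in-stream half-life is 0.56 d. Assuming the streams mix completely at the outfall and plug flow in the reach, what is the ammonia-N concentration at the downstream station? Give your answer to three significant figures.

Mixed concentration C = ΣQC/ΣQ = (38.00·0.1400 + 1.790·6.290) / 39.79 = 16.58/39.79 = 0.4167 mg/L.
Half-life 0.56 d → k = ln 2 / 0.56 = 1.238 d⁻¹.
First-order decay: C = 0.4167·exp(−k·t) = 0.4167·0.1645 = 0.06853 mg/L.

0.0685 mg/L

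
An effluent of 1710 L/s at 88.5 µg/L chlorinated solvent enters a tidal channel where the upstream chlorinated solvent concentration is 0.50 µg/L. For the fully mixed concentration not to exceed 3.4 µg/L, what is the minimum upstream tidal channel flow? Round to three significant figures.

50200 L/s

Set C_mix = 3.4: (Q·0.5000 + 1710·88.50) / (Q + 1710) = 3.4
→ Q = 1710·(88.50 − 3.4)/(3.4 − 0.5000) = 50180 L/s.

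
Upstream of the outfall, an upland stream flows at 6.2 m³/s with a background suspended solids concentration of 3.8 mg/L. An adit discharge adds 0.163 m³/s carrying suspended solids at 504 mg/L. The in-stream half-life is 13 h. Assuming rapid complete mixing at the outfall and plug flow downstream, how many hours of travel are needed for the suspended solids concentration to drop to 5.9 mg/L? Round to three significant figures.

19.4 h

Mixed concentration C = ΣQC/ΣQ = (6.200·3.800 + 0.1630·504.0) / 6.363 = 105.7/6.363 = 16.61 mg/L.
Half-life 13 h → k = ln 2 / 13 = 0.05332 h⁻¹ = 1.280 d⁻¹.
16.61·exp(−k·t) = 5.9 → t = ln(16.61/5.9)/k = 69900 s = 19.42 h.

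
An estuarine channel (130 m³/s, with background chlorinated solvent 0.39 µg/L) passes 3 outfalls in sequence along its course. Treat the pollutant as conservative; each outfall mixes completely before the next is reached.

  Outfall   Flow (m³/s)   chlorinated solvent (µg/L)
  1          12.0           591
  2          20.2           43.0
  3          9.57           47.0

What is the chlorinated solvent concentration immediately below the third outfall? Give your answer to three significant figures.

49.3 µg/L

After outfall 1: Q = 130.0 + 12.00 = 142.0 m³/s; C = (130.0·0.3900 + 12.00·591.0)/142.0 = 50.30 µg/L.
After outfall 2: Q = 142.0 + 20.20 = 162.2 m³/s; C = (142.0·50.30 + 20.20·43.00)/162.2 = 49.39 µg/L.
After outfall 3: Q = 162.2 + 9.570 = 171.8 m³/s; C = (162.2·49.39 + 9.570·47.00)/171.8 = 49.26 µg/L.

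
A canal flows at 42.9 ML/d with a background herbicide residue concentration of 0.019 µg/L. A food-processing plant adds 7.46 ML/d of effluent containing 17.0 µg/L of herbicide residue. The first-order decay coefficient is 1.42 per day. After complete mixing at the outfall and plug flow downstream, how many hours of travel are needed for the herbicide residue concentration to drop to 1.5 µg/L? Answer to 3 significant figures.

After mixing, C = (42.90·0.01900 + 7.460·17.00) / 50.36 = 127.6/50.36 = 2.534 µg/L.
2.534·exp(−k·t) = 1.5 → t = ln(2.534/1.5)/k = 31910 s = 8.865 h.

8.87 h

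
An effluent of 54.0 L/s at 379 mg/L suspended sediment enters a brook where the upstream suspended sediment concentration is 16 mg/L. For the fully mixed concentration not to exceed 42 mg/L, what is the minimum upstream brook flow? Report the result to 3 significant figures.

Set C_mix = 42: (Q·16.00 + 54.00·379.0) / (Q + 54.00) = 42
→ Q = 54.00·(379.0 − 42)/(42 − 16.00) = 699.9 L/s.

700 L/s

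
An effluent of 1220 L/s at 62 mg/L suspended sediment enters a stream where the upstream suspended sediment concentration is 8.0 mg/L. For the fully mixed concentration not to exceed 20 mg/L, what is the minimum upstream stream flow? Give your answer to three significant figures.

Set C_mix = 20: (Q·8.000 + 1220·62.00) / (Q + 1220) = 20
→ Q = 1220·(62.00 − 20)/(20 − 8.000) = 4270 L/s.

4270 L/s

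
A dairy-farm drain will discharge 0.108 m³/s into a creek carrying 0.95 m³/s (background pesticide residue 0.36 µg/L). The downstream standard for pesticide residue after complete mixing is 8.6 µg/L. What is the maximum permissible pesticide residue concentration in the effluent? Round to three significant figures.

81.1 µg/L

At the limit, (Qr·Cr + Qe·Cₑ)/(Qr + Qe) = 8.6:
Cₑ = (1.058·8.6 − 0.9500·0.3600) / 0.1080 = 81.08 µg/L.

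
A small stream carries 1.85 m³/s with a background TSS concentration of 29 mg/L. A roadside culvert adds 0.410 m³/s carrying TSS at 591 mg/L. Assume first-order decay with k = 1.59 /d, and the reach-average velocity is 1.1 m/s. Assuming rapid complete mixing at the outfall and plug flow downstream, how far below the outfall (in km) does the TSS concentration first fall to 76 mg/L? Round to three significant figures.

32.5 km

Mass balance: C = (1.850·29.00 + 0.4100·591.0) / 2.260 = 296.0/2.260 = 131.0 mg/L.
Set 131.0·exp(−k·t) = 76 → t = ln(131.0/76)/k = 29570 s = 8.213 h.
Distance = v·t = 1.1·29570 = 32520 m = 32.52 km.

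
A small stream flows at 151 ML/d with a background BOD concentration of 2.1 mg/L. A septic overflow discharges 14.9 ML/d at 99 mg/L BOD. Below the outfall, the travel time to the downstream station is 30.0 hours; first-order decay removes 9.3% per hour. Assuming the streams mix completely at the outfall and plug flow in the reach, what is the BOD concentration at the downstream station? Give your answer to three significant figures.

Flow-weighted average: C = (151.0·2.100 + 14.90·99.00) / 165.9 = 1792/165.9 = 10.80 mg/L.
9.3%/h lost → k = −ln(1 − 0.093) = 0.09761 h⁻¹.
After decay, C = 10.80 × e^(−kt) = 10.80 × 0.05348 = 0.5778 mg/L.

0.578 mg/L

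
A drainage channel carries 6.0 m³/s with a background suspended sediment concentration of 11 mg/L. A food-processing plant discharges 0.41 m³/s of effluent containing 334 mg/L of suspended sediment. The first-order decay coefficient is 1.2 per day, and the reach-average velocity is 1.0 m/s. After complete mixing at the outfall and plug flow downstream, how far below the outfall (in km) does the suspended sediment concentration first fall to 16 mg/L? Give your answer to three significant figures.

After mixing, C = (6.000·11.00 + 0.4100·334.0) / 6.410 = 202.9/6.410 = 31.66 mg/L.
Set 31.66·exp(−k·t) = 16 → t = ln(31.66/16)/k = 49140 s = 13.65 h.
Distance = v·t = 1.0·49140 = 49140 m = 49.14 km.

49.1 km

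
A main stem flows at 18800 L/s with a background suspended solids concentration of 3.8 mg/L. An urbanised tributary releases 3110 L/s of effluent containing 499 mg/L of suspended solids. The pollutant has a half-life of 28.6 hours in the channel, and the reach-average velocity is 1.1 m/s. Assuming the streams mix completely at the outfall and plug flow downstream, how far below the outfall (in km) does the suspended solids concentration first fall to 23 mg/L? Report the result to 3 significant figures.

191 km

Conservation of mass: C = (18800·3.800 + 3110·499.0) / 21910 = 1623000/21910 = 74.09 mg/L.
Half-life 28.6 h → k = ln 2 / 28.6 = 0.02424 h⁻¹ = 0.5817 d⁻¹.
Set 74.09·exp(−k·t) = 23 → t = ln(74.09/23)/k = 173800 s = 48.27 h.
Distance = v·t = 1.1·173800 = 191100 m = 191.1 km.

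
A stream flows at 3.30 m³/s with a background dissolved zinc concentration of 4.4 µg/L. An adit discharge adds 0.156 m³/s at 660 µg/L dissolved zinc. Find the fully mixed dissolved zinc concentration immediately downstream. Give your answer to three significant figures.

34.0 µg/L

Mixed concentration C = ΣQC/ΣQ = (3.300·4.400 + 0.1560·660.0) / 3.456 = 117.5/3.456 = 33.99 µg/L.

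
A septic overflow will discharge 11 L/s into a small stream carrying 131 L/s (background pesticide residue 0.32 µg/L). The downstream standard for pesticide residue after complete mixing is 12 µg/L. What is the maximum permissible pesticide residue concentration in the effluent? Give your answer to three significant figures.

At the limit, (Qr·Cr + Qe·Cₑ)/(Qr + Qe) = 12:
Cₑ = (142.0·12 − 131.0·0.3200) / 11.00 = 151.1 µg/L.

151 µg/L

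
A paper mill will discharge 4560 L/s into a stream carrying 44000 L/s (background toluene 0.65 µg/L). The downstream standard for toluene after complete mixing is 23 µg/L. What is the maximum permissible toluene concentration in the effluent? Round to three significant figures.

239 µg/L

At the limit, (Qr·Cr + Qe·Cₑ)/(Qr + Qe) = 23:
Cₑ = (48560·23 − 44000·0.6500) / 4560 = 238.7 µg/L.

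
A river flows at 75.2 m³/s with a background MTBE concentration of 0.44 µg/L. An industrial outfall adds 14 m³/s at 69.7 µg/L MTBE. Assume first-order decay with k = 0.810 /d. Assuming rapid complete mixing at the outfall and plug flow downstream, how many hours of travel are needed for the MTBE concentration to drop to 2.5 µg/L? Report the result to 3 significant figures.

Flow-weighted average: C = (75.20·0.4400 + 14.00·69.70) / 89.20 = 1009/89.20 = 11.31 µg/L.
11.31·exp(−k·t) = 2.5 → t = ln(11.31/2.5)/k = 161000 s = 44.72 h.

44.7 h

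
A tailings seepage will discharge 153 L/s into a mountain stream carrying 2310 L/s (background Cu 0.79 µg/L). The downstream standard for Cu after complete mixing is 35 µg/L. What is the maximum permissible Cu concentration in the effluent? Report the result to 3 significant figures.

552 µg/L

At the limit, (Qr·Cr + Qe·Cₑ)/(Qr + Qe) = 35:
Cₑ = (2463·35 − 2310·0.7900) / 153.0 = 551.5 µg/L.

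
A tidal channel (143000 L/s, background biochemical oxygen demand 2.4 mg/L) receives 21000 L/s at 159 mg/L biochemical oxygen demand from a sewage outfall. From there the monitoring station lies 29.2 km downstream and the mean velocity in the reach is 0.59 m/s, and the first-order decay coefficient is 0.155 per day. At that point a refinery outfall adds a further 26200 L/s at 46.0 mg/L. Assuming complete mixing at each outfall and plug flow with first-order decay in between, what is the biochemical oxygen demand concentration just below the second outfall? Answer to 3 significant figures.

24.1 mg/L

After mixing, C = (143000·2.400 + 21000·159.0) / 164000 = 3682000/164000 = 22.45 mg/L; combined flow 164000 L/s.
Travel time t = 29.2·1000 / 0.59 = 49490 s = 13.75 h.
First-order decay: C = 22.45·exp(−k·t) = 22.45·0.9150 = 20.54 mg/L.
Second outfall: C = (164000·20.54 + 26200·46.00)/190200 = 24.05 mg/L.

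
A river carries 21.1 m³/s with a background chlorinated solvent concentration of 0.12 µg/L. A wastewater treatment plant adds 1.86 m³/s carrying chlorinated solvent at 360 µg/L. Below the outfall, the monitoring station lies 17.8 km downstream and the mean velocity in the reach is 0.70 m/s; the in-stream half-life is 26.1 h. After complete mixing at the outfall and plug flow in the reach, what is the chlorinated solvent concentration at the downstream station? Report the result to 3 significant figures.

Mixed concentration C = ΣQC/ΣQ = (21.10·0.1200 + 1.860·360.0) / 22.96 = 672.1/22.96 = 29.27 µg/L.
Travel time t = 17.8·1000 / 0.70 = 25430 s = 7.063 h.
Half-life 26.1 h → k = ln 2 / 26.1 = 0.02656 h⁻¹ = 0.6374 d⁻¹.
After decay, C = 29.27 × e^(−kt) = 29.27 × 0.8290 = 24.27 µg/L.

24.3 µg/L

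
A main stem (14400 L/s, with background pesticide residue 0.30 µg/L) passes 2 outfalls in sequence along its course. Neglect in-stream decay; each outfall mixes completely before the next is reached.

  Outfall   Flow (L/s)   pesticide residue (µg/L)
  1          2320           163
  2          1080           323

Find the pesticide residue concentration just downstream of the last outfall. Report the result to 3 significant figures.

Below outfall 1: Q → 16720 L/s, C = (14400·0.3000 + 2320·163.0)/16720 = 22.88 µg/L.
Below outfall 2: Q → 17800 L/s, C = (16720·22.88 + 1080·323.0)/17800 = 41.09 µg/L.

41.1 µg/L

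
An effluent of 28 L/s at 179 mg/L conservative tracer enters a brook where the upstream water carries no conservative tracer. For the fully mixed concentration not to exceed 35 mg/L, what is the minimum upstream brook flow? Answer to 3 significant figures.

Set C_mix = 35: (Q·0 + 28.00·179.0) / (Q + 28.00) = 35
→ Q = 28.00·(179.0 − 35)/(35 − 0) = 115.2 L/s.

115 L/s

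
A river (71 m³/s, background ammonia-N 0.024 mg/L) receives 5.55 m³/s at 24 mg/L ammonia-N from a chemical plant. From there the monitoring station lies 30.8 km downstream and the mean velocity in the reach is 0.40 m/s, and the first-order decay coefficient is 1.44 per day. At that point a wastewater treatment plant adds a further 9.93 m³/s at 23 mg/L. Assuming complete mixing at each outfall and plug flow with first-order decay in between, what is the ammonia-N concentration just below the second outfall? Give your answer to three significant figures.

Mass balance: C = (71.00·0.02400 + 5.550·24.00) / 76.55 = 134.9/76.55 = 1.762 mg/L; combined flow 76.55 m³/s.
Travel time t = 30.8·1000 / 0.40 = 77000 s = 21.39 h.
After decay, C = 1.762 × e^(−kt) = 1.762 × 0.2771 = 0.4884 mg/L.
At the second outfall, C = (76.55·0.4884 + 9.930·23.00) / (76.55 + 9.930) = 3.073 mg/L.

3.07 mg/L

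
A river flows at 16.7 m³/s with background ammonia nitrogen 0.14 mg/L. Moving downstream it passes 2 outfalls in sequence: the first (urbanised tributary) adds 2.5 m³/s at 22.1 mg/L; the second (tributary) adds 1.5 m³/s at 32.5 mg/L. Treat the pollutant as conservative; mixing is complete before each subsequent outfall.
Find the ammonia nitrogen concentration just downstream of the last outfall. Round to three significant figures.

After outfall 1: Q = 16.70 + 2.500 = 19.20 m³/s; C = (16.70·0.1400 + 2.500·22.10)/19.20 = 2.999 mg/L.
After outfall 2: Q = 19.20 + 1.500 = 20.70 m³/s; C = (19.20·2.999 + 1.500·32.50)/20.70 = 5.137 mg/L.

5.14 mg/L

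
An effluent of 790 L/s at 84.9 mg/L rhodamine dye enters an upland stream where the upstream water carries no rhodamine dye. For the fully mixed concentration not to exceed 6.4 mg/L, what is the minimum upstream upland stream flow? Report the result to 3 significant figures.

Set C_mix = 6.4: (Q·0 + 790.0·84.90) / (Q + 790.0) = 6.4
→ Q = 790.0·(84.90 − 6.4)/(6.4 − 0) = 9690 L/s.

9690 L/s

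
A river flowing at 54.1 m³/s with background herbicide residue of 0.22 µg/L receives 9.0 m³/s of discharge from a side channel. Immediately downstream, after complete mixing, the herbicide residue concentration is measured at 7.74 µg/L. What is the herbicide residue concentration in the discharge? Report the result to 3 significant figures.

Mass balance: 54.10·0.2200 + 9.000·Cₑ = 63.10·7.740
→ Cₑ = (63.10·7.740 − 54.10·0.2200) / 9.000 = 52.94 µg/L.

52.9 µg/L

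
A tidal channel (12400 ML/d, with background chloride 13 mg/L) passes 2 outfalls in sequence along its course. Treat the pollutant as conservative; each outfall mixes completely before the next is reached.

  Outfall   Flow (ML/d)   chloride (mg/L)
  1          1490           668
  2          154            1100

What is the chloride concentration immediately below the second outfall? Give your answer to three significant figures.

94.4 mg/L

Below outfall 1: Q → 13890 ML/d, C = (12400·13.00 + 1490·668.0)/13890 = 83.26 mg/L.
Below outfall 2: Q → 14040 ML/d, C = (13890·83.26 + 154.0·1100)/14040 = 94.41 mg/L.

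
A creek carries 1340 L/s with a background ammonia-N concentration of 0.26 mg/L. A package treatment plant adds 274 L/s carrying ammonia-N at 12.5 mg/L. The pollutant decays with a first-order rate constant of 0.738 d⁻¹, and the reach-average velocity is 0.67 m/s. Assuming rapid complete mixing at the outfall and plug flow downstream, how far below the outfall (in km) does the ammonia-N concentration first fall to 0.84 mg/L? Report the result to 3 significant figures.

80.3 km

Mass balance: C = (1340·0.2600 + 274.0·12.50) / 1614 = 3773/1614 = 2.338 mg/L.
Set 2.338·exp(−k·t) = 0.84 → t = ln(2.338/0.84)/k = 119800 s = 33.29 h.
Distance = v·t = 0.67·119800 = 80290 m = 80.29 km.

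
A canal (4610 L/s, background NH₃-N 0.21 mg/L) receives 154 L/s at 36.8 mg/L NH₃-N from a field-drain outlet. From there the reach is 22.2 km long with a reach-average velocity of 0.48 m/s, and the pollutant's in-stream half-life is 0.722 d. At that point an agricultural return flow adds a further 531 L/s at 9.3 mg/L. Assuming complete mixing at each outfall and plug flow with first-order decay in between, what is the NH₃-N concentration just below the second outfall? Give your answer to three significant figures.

1.68 mg/L

Conservation of mass: C = (4610·0.2100 + 154.0·36.80) / 4764 = 6635/4764 = 1.393 mg/L; combined flow 4764 L/s.
Travel time t = 22.2·1000 / 0.48 = 46250 s = 12.85 h.
Half-life 0.722 d → k = ln 2 / 0.722 = 0.9600 d⁻¹.
Decay over the reach: 1.393·exp(−kt) = 1.393·0.5982 = 0.8331 mg/L.
At the second outfall, C = (4764·0.8331 + 531.0·9.300) / (4764 + 531.0) = 1.682 mg/L.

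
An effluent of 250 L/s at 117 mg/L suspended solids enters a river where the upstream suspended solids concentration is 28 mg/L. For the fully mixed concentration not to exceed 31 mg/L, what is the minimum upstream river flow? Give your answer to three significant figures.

Set C_mix = 31: (Q·28.00 + 250.0·117.0) / (Q + 250.0) = 31
→ Q = 250.0·(117.0 − 31)/(31 − 28.00) = 7167 L/s.

7170 L/s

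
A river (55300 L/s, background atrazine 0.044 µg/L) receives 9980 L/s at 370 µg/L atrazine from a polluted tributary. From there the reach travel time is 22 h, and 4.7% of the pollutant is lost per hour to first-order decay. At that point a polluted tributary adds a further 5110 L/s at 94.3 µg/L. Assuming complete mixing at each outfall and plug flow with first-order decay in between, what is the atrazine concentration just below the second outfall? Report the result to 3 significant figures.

25.0 µg/L

Conservation of mass: C = (55300·0.04400 + 9980·370.0) / 65280 = 3695000/65280 = 56.60 µg/L; combined flow 65280 L/s.
4.7%/h lost → k = −ln(1 − 0.047) = 0.04814 h⁻¹.
Decay over the reach: 56.60·exp(−kt) = 56.60·0.3468 = 19.63 µg/L.
Second outfall: C = (65280·19.63 + 5110·94.30)/70390 = 25.05 µg/L.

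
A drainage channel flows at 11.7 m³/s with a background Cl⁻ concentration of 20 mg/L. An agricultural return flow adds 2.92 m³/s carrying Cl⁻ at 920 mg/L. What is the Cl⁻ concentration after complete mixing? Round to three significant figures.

200 mg/L

After mixing, C = (11.70·20.00 + 2.920·920.0) / 14.62 = 2920/14.62 = 199.8 mg/L.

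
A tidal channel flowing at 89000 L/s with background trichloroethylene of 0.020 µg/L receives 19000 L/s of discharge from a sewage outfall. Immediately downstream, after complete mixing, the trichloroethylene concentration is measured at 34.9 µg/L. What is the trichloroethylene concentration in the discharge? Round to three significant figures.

Mass balance: 89000·0.02000 + 19000·Cₑ = 108000·34.90
→ Cₑ = (108000·34.90 − 89000·0.02000) / 19000 = 198.3 µg/L.

198 µg/L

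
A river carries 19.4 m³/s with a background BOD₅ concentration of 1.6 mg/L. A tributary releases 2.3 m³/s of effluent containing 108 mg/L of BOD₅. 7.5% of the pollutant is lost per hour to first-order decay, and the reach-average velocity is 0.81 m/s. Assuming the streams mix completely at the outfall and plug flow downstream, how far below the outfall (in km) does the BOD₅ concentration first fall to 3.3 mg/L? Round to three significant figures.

50.9 km

Mixed concentration C = ΣQC/ΣQ = (19.40·1.600 + 2.300·108.0) / 21.70 = 279.4/21.70 = 12.88 mg/L.
7.5%/h lost → k = −ln(1 − 0.075) = 0.07796 h⁻¹.
Set 12.88·exp(−k·t) = 3.3 → t = ln(12.88/3.3)/k = 62870 s = 17.46 h.
Distance = v·t = 0.81·62870 = 50930 m = 50.93 km.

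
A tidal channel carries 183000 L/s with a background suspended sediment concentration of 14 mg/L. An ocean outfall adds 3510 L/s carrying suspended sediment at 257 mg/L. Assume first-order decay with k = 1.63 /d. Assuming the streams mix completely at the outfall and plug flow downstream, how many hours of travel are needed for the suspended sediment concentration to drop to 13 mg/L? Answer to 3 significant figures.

Conservation of mass: C = (183000·14.00 + 3510·257.0) / 186500 = 3464000/186500 = 18.57 mg/L.
18.57·exp(−k·t) = 13 → t = ln(18.57/13)/k = 18910 s = 5.253 h.

5.25 h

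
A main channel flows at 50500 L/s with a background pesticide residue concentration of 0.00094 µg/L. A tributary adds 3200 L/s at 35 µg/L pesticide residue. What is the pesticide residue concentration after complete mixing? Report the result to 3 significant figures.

Flow-weighted average: C = (50500·0.0009400 + 3200·35.00) / 53700 = 112000/53700 = 2.087 µg/L.

2.09 µg/L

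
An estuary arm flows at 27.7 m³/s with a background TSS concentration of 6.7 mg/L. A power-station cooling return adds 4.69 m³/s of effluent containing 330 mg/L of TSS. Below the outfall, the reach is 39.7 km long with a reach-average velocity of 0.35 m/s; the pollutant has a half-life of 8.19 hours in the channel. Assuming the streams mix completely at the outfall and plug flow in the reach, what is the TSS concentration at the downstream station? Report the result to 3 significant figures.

3.72 mg/L

Conservation of mass: C = (27.70·6.700 + 4.690·330.0) / 32.39 = 1733/32.39 = 53.51 mg/L.
Travel time t = 39.7·1000 / 0.35 = 113400 s = 31.51 h.
Half-life 8.19 h → k = ln 2 / 8.19 = 0.08463 h⁻¹ = 2.031 d⁻¹.
First-order decay: C = 53.51·exp(−k·t) = 53.51·0.06949 = 3.718 mg/L.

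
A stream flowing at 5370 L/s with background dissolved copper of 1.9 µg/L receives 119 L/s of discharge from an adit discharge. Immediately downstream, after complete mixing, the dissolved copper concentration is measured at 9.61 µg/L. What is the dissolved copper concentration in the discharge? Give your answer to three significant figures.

Mass balance: 5370·1.900 + 119.0·Cₑ = 5489·9.610
→ Cₑ = (5489·9.610 − 5370·1.900) / 119.0 = 357.5 µg/L.

358 µg/L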